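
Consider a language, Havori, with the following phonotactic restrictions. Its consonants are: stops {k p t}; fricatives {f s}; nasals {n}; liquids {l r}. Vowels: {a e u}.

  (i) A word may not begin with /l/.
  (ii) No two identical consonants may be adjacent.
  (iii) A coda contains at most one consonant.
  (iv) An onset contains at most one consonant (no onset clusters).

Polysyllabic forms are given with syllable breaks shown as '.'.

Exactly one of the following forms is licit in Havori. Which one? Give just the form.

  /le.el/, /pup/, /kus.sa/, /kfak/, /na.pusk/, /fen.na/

/le.el/ — violates constraint (i): word begins with /l/ → illicit
/pup/ — σ1 onset /p/, coda /p/ ok → licit
/kus.sa/ — violates constraint (ii): adjacent identical consonants /ss/ → illicit
/kfak/ — violates constraint (iv): syllable 1 onset /kf/ has 2 consonants (> 1) → illicit
/na.pusk/ — violates constraint (iii): syllable 2 coda /sk/ has 2 consonants (> 1) → illicit
/fen.na/ — violates constraint (ii): adjacent identical consonants /nn/ → illicit

/pup/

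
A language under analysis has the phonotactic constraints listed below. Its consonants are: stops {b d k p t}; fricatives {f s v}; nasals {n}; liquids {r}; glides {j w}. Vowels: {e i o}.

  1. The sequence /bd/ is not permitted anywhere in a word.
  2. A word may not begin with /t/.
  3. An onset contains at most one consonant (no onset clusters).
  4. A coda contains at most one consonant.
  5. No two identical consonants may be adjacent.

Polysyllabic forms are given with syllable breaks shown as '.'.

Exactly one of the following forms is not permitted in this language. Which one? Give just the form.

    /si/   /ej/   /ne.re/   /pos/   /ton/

/si/ — σ1 onset /s/, coda /∅/ ok → permitted
/ej/ — σ1 onset /∅/, coda /j/ ok → permitted
/ne.re/ — σ1 onset /n/, coda /∅/ ok; σ2 onset /r/, coda /∅/ ok → permitted
/pos/ — σ1 onset /p/, coda /s/ ok → permitted
/ton/ — violates constraint 2: word begins with /t/ → not permitted

/ton/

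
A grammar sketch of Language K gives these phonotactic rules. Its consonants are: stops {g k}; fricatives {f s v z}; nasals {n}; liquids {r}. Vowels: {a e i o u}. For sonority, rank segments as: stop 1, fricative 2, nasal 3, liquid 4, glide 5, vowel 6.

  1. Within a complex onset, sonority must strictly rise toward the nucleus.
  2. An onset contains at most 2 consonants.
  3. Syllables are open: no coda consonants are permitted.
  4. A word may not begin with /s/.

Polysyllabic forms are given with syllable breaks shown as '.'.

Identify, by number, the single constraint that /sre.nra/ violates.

/sre.nra/: word begins with /s/.
This is a violation of constraint 4: "A word may not begin with /s/."
The remaining constraints (1, 2, 3) are satisfied.

4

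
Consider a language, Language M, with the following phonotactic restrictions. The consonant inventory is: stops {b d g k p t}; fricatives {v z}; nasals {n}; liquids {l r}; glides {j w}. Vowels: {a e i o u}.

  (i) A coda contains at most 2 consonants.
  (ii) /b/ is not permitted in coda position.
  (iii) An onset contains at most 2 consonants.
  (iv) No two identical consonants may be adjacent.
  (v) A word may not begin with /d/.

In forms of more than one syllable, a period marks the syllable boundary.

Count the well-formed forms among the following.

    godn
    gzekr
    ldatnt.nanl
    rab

2

godn — σ1 onset /g/, coda /dn/ (2C) ok → well-formed
gzekr — σ1 onset /gz/ (2C), coda /kr/ (2C) ok → well-formed
ldatnt.nanl — violates constraint (i): syllable 1 coda /tnt/ has 3 consonants (> 2) → ill-formed
rab — violates constraint (ii): syllable 1 coda contains /b/ → ill-formed
Well-formed: godn, gzekr → 2.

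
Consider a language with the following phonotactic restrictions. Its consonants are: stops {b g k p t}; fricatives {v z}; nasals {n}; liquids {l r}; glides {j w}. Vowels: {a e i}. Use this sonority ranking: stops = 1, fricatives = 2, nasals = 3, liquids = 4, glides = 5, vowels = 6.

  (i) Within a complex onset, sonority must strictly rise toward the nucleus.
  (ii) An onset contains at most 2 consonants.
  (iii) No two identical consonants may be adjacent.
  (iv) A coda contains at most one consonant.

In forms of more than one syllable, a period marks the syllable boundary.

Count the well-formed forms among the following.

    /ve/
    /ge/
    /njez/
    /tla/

4

/ve/ — σ1 onset /v/, coda /∅/ ok → well-formed
/ge/ — σ1 onset /g/, coda /∅/ ok → well-formed
/njez/ — σ1 onset /nj/ (3→5 rises), coda /z/ ok → well-formed
/tla/ — σ1 onset /tl/ (1→4 rises), coda /∅/ ok → well-formed
Well-formed: /ve/, /ge/, /njez/, /tla/ → 4.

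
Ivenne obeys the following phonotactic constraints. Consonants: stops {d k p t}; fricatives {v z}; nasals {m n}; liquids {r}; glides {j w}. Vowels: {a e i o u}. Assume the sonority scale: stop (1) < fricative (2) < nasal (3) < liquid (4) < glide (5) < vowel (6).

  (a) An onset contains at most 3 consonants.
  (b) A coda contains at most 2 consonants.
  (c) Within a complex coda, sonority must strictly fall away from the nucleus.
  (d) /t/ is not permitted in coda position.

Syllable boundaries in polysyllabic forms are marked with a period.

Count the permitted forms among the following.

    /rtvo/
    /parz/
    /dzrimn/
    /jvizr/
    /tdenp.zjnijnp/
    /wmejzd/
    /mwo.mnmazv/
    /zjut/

2

/rtvo/ — σ1 onset /rtv/ (3C), coda /∅/ ok → permitted
/parz/ — σ1 onset /p/, coda /rz/ (4→2 falls) ok → permitted
/dzrimn/ — violates constraint (c): syllable 1 coda /mn/: /m/ (nasal, 3) → /n/ (nasal, 3) does not fall → not permitted
/jvizr/ — violates constraint (c): syllable 1 coda /zr/: /z/ (fricative, 2) → /r/ (liquid, 4) does not fall → not permitted
/tdenp.zjnijnp/ — violates constraint (b): syllable 2 coda /jnp/ has 3 consonants (> 2) → not permitted
/wmejzd/ — violates constraint (b): syllable 1 coda /jzd/ has 3 consonants (> 2) → not permitted
/mwo.mnmazv/ — violates constraint (c): syllable 2 coda /zv/: /z/ (fricative, 2) → /v/ (fricative, 2) does not fall → not permitted
/zjut/ — violates constraint (d): syllable 1 coda contains /t/ → not permitted
Permitted: /rtvo/, /parz/ → 2.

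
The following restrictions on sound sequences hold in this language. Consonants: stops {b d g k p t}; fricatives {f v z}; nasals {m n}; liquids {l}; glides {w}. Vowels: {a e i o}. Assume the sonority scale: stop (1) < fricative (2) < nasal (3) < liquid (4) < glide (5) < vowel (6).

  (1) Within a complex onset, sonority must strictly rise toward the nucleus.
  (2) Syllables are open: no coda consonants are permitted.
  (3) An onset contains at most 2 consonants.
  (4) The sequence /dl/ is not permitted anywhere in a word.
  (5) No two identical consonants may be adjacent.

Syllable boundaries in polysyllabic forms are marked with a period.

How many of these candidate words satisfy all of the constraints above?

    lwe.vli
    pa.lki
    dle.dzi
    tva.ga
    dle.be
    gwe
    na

lwe.vli — σ1 onset /lw/ (4→5 rises), coda /∅/ ok; σ2 onset /vl/ (2→4 rises), coda /∅/ ok → licit
pa.lki — violates constraint 1: syllable 2 onset /lk/: /l/ (liquid, 4) → /k/ (stop, 1) does not rise → illicit
dle.dzi — violates constraint 4: contains banned sequence /dl/ → illicit
tva.ga — σ1 onset /tv/ (1→2 rises), coda /∅/ ok; σ2 onset /g/, coda /∅/ ok → licit
dle.be — violates constraint 4: contains banned sequence /dl/ → illicit
gwe — σ1 onset /gw/ (1→5 rises), coda /∅/ ok → licit
na — σ1 onset /n/, coda /∅/ ok → licit
Licit: lwe.vli, tva.ga, gwe, na → 4.

4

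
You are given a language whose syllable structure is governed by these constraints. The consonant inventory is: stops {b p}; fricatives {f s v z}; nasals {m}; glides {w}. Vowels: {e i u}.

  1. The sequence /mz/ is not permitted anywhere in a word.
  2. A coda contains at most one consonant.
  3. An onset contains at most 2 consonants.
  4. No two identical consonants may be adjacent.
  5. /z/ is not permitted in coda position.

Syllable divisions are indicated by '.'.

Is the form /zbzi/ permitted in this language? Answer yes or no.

/zbzi/ — violates constraint 3: syllable 1 onset /zbz/ has 3 consonants (> 2) → not permitted

no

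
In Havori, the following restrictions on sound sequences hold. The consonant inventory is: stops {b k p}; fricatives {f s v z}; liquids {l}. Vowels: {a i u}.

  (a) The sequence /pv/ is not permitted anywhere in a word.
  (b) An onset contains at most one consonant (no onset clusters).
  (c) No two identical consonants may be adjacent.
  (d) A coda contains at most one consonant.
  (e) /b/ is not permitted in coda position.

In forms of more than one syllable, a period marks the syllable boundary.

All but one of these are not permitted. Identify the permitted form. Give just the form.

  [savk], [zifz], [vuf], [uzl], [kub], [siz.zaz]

[savk] — violates constraint (d): syllable 1 coda /vk/ has 2 consonants (> 1) → not permitted
[zifz] — violates constraint (d): syllable 1 coda /fz/ has 2 consonants (> 1) → not permitted
[vuf] — σ1 onset /v/, coda /f/ ok → permitted
[uzl] — violates constraint (d): syllable 1 coda /zl/ has 2 consonants (> 1) → not permitted
[kub] — violates constraint (e): syllable 1 coda contains /b/ → not permitted
[siz.zaz] — violates constraint (c): adjacent identical consonants /zz/ → not permitted

[vuf]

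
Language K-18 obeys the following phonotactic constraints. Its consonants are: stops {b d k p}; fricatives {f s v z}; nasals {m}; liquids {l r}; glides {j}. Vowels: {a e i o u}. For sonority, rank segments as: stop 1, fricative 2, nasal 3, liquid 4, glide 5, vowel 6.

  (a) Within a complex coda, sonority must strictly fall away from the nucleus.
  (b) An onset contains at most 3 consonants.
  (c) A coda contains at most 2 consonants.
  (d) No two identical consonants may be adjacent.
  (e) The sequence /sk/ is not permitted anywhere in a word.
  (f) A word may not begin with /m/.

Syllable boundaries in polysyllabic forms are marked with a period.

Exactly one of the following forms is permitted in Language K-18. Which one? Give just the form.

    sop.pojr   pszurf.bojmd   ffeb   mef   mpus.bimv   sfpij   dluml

sfpij

sop.pojr — violates constraint (d): adjacent identical consonants /pp/ → not permitted
pszurf.bojmd — violates constraint (c): syllable 2 coda /jmd/ has 3 consonants (> 2) → not permitted
ffeb — violates constraint (d): adjacent identical consonants /ff/ → not permitted
mef — violates constraint (f): word begins with /m/ → not permitted
mpus.bimv — violates constraint (f): word begins with /m/ → not permitted
sfpij — σ1 onset /sfp/ (3C), coda /j/ ok → permitted
dluml — violates constraint (a): syllable 1 coda /ml/: /m/ (nasal, 3) → /l/ (liquid, 4) does not fall → not permitted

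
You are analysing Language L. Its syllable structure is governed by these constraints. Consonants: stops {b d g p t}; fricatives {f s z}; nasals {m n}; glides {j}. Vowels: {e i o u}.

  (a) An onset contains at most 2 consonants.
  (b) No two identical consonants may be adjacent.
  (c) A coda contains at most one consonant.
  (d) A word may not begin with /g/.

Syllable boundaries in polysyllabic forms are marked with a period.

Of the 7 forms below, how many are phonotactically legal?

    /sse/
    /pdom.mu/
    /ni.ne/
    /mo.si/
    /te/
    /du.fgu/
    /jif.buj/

/sse/ — violates constraint (b): adjacent identical consonants /ss/ → phonotactically illegal
/pdom.mu/ — violates constraint (b): adjacent identical consonants /mm/ → phonotactically illegal
/ni.ne/ — σ1 onset /n/, coda /∅/ ok; σ2 onset /n/, coda /∅/ ok → phonotactically legal
/mo.si/ — σ1 onset /m/, coda /∅/ ok; σ2 onset /s/, coda /∅/ ok → phonotactically legal
/te/ — σ1 onset /t/, coda /∅/ ok → phonotactically legal
/du.fgu/ — σ1 onset /d/, coda /∅/ ok; σ2 onset /fg/ (2C), coda /∅/ ok → phonotactically legal
/jif.buj/ — σ1 onset /j/, coda /f/ ok; σ2 onset /b/, coda /j/ ok → phonotactically legal
Phonotactically legal: /ni.ne/, /mo.si/, /te/, /du.fgu/, /jif.buj/ → 5.

5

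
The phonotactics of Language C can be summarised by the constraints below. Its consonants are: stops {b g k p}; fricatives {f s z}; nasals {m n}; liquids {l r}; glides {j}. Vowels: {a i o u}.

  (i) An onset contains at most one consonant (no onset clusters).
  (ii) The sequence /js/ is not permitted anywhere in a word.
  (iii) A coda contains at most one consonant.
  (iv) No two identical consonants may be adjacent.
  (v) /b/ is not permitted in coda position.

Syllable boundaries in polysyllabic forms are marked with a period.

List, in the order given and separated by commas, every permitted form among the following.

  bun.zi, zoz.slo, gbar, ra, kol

bun.zi, ra, kol

bun.zi — σ1 onset /b/, coda /n/ ok; σ2 onset /z/, coda /∅/ ok → permitted
zoz.slo — violates constraint (i): syllable 2 onset /sl/ has 2 consonants (> 1) → not permitted
gbar — violates constraint (i): syllable 1 onset /gb/ has 2 consonants (> 1) → not permitted
ra — σ1 onset /r/, coda /∅/ ok → permitted
kol — σ1 onset /k/, coda /l/ ok → permitted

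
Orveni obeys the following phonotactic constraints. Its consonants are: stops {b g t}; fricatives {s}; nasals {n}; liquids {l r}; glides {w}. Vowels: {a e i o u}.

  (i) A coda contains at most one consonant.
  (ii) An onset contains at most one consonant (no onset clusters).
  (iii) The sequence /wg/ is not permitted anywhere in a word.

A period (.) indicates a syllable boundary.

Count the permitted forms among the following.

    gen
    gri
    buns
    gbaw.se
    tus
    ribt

gen — σ1 onset /g/, coda /n/ ok → permitted
gri — violates constraint (ii): syllable 1 onset /gr/ has 2 consonants (> 1) → not permitted
buns — violates constraint (i): syllable 1 coda /ns/ has 2 consonants (> 1) → not permitted
gbaw.se — violates constraint (ii): syllable 1 onset /gb/ has 2 consonants (> 1) → not permitted
tus — σ1 onset /t/, coda /s/ ok → permitted
ribt — violates constraint (i): syllable 1 coda /bt/ has 2 consonants (> 1) → not permitted
Permitted: gen, tus → 2.

2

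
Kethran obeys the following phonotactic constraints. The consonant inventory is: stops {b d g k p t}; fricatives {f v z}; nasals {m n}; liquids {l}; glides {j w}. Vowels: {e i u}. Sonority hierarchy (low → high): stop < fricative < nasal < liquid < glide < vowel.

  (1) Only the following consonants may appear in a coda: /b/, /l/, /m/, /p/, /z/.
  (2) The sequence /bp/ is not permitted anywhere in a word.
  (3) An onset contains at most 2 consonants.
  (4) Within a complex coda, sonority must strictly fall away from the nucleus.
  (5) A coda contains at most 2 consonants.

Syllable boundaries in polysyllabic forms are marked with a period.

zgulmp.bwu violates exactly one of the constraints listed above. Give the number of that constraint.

zgulmp.bwu: syllable 1 coda /lmp/ has 3 consonants (> 2).
This is a violation of constraint 5: "A coda contains at most 2 consonants."
The remaining constraints (1, 2, 3, 4) are satisfied.

5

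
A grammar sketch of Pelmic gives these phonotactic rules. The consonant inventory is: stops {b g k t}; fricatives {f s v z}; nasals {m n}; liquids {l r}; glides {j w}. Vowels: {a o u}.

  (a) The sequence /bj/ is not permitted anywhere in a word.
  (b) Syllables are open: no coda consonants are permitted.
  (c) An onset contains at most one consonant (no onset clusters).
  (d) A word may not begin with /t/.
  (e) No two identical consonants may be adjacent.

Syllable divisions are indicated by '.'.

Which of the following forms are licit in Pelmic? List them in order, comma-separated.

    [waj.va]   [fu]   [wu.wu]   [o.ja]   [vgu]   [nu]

[fu], [wu.wu], [o.ja], [nu]

[waj.va] — violates constraint (b): syllable 1 coda /j/ has 1 consonant (> 0) → illicit
[fu] — σ1 onset /f/, coda /∅/ ok → licit
[wu.wu] — σ1 onset /w/, coda /∅/ ok; σ2 onset /w/, coda /∅/ ok → licit
[o.ja] — σ1 onset /∅/, coda /∅/ ok; σ2 onset /j/, coda /∅/ ok → licit
[vgu] — violates constraint (c): syllable 1 onset /vg/ has 2 consonants (> 1) → illicit
[nu] — σ1 onset /n/, coda /∅/ ok → licit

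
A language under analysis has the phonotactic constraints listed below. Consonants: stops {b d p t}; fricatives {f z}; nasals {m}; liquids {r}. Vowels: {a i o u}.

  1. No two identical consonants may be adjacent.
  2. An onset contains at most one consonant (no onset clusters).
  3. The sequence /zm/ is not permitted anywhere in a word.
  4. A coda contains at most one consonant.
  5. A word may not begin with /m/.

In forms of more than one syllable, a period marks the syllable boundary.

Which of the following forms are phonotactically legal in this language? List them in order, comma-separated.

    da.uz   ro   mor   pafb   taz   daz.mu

da.uz, ro, taz

da.uz — σ1 onset /d/, coda /∅/ ok; σ2 onset /∅/, coda /z/ ok → phonotactically legal
ro — σ1 onset /r/, coda /∅/ ok → phonotactically legal
mor — violates constraint 5: word begins with /m/ → phonotactically illegal
pafb — violates constraint 4: syllable 1 coda /fb/ has 2 consonants (> 1) → phonotactically illegal
taz — σ1 onset /t/, coda /z/ ok → phonotactically legal
daz.mu — violates constraint 3: contains banned sequence /zm/ → phonotactically illegal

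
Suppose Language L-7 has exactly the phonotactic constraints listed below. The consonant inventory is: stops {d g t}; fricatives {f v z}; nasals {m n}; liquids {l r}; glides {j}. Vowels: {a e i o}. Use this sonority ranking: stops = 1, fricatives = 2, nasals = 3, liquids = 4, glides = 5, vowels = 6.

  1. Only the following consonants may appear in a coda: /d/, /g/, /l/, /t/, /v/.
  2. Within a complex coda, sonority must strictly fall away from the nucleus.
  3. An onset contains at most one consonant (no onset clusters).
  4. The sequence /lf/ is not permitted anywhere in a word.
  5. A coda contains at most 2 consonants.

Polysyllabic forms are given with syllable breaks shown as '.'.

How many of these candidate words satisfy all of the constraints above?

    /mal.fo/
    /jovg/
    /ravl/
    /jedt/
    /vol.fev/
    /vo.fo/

/mal.fo/ — violates constraint 4: contains banned sequence /lf/ → not permitted
/jovg/ — σ1 onset /j/, coda /vg/ (2→1 falls) ok → permitted
/ravl/ — violates constraint 2: syllable 1 coda /vl/: /v/ (fricative, 2) → /l/ (liquid, 4) does not fall → not permitted
/jedt/ — violates constraint 2: syllable 1 coda /dt/: /d/ (stop, 1) → /t/ (stop, 1) does not fall → not permitted
/vol.fev/ — violates constraint 4: contains banned sequence /lf/ → not permitted
/vo.fo/ — σ1 onset /v/, coda /∅/ ok; σ2 onset /f/, coda /∅/ ok → permitted
Permitted: /jovg/, /vo.fo/ → 2.

2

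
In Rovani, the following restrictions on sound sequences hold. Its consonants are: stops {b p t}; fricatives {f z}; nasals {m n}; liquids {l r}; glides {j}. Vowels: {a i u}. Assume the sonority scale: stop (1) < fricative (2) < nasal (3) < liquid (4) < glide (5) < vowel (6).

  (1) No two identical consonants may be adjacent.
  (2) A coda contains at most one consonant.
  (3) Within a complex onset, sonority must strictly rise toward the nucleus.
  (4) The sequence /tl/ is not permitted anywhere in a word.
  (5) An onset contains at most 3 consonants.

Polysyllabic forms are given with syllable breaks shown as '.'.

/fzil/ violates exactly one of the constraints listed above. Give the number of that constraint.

/fzil/: syllable 1 onset /fz/: /f/ (fricative, 2) → /z/ (fricative, 2) does not rise.
This is a violation of constraint 3: "Within a complex onset, sonority must strictly rise toward the nucleus."
The remaining constraints (1, 2, 4, 5) are satisfied.

3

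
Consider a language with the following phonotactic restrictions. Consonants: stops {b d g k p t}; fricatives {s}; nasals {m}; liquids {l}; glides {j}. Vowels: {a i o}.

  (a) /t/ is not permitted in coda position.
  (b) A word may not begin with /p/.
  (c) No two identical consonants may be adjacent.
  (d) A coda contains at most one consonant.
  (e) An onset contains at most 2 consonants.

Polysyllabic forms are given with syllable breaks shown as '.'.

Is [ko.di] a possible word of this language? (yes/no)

yes

[ko.di] — σ1 onset /k/, coda /∅/ ok; σ2 onset /d/, coda /∅/ ok → phonotactically legal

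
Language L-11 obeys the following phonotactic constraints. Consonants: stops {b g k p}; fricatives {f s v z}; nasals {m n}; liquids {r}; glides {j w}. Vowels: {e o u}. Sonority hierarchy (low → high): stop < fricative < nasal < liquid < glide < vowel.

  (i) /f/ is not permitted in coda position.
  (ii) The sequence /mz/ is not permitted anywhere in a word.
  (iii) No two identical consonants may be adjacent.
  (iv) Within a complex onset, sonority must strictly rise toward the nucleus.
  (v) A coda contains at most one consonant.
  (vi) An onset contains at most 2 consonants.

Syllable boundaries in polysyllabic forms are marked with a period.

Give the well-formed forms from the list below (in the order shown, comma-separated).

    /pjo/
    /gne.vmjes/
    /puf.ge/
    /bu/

/pjo/, /bu/

/pjo/ — σ1 onset /pj/ (1→5 rises), coda /∅/ ok → well-formed
/gne.vmjes/ — violates constraint (vi): syllable 2 onset /vmj/ has 3 consonants (> 2) → ill-formed
/puf.ge/ — violates constraint (i): syllable 1 coda contains /f/ → ill-formed
/bu/ — σ1 onset /b/, coda /∅/ ok → well-formed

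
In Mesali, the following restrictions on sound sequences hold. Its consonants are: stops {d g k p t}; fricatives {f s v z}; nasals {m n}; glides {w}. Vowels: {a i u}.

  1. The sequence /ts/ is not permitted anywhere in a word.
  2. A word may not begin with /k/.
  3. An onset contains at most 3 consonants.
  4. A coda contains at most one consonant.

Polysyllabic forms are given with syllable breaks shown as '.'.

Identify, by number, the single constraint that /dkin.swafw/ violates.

4

/dkin.swafw/: syllable 2 coda /fw/ has 2 consonants (> 1).
This is a violation of constraint 4: "A coda contains at most one consonant."
The remaining constraints (1, 2, 3) are satisfied.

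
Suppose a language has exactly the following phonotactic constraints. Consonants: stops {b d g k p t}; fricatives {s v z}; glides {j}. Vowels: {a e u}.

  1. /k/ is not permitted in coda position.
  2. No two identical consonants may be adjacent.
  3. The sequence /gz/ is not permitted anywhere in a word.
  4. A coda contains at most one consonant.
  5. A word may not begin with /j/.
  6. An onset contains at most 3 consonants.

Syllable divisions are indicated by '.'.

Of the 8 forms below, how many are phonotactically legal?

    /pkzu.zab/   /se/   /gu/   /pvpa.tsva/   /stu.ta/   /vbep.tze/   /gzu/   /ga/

7

/pkzu.zab/ — σ1 onset /pkz/ (3C), coda /∅/ ok; σ2 onset /z/, coda /b/ ok → phonotactically legal
/se/ — σ1 onset /s/, coda /∅/ ok → phonotactically legal
/gu/ — σ1 onset /g/, coda /∅/ ok → phonotactically legal
/pvpa.tsva/ — σ1 onset /pvp/ (3C), coda /∅/ ok; σ2 onset /tsv/ (3C), coda /∅/ ok → phonotactically legal
/stu.ta/ — σ1 onset /st/ (2C), coda /∅/ ok; σ2 onset /t/, coda /∅/ ok → phonotactically legal
/vbep.tze/ — σ1 onset /vb/ (2C), coda /p/ ok; σ2 onset /tz/ (2C), coda /∅/ ok → phonotactically legal
/gzu/ — violates constraint 3: contains banned sequence /gz/ → phonotactically illegal
/ga/ — σ1 onset /g/, coda /∅/ ok → phonotactically legal
Phonotactically legal: /pkzu.zab/, /se/, /gu/, /pvpa.tsva/, /stu.ta/, /vbep.tze/, /ga/ → 7.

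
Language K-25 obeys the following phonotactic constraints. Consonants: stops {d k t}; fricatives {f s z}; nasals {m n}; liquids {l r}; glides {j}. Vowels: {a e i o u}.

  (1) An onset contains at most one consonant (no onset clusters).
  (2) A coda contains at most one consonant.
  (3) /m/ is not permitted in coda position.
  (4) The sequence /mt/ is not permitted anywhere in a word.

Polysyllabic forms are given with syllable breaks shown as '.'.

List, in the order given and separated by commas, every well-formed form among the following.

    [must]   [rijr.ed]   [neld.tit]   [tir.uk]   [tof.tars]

[must] — violates constraint 2: syllable 1 coda /st/ has 2 consonants (> 1) → ill-formed
[rijr.ed] — violates constraint 2: syllable 1 coda /jr/ has 2 consonants (> 1) → ill-formed
[neld.tit] — violates constraint 2: syllable 1 coda /ld/ has 2 consonants (> 1) → ill-formed
[tir.uk] — σ1 onset /t/, coda /r/ ok; σ2 onset /∅/, coda /k/ ok → well-formed
[tof.tars] — violates constraint 2: syllable 2 coda /rs/ has 2 consonants (> 1) → ill-formed

[tir.uk]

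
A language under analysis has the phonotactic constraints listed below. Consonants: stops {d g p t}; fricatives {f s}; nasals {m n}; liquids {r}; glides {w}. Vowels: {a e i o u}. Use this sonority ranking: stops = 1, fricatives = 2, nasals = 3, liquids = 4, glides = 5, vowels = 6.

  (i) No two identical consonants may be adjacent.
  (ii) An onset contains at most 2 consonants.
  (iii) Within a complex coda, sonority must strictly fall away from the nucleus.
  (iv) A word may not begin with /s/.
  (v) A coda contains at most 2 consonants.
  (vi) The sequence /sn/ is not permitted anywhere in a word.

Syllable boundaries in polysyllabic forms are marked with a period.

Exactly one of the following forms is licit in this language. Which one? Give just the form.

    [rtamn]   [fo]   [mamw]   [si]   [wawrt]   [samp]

[fo]

[rtamn] — violates constraint (iii): syllable 1 coda /mn/: /m/ (nasal, 3) → /n/ (nasal, 3) does not fall → illicit
[fo] — σ1 onset /f/, coda /∅/ ok → licit
[mamw] — violates constraint (iii): syllable 1 coda /mw/: /m/ (nasal, 3) → /w/ (glide, 5) does not fall → illicit
[si] — violates constraint (iv): word begins with /s/ → illicit
[wawrt] — violates constraint (v): syllable 1 coda /wrt/ has 3 consonants (> 2) → illicit
[samp] — violates constraint (iv): word begins with /s/ → illicit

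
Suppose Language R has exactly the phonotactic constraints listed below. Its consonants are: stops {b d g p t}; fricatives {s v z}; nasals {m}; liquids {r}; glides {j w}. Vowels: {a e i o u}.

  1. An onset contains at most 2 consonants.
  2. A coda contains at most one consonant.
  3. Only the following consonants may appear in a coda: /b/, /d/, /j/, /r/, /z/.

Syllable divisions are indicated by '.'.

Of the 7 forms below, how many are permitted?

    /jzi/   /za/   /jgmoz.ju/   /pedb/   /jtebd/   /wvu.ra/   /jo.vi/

4

/jzi/ — σ1 onset /jz/ (2C), coda /∅/ ok → permitted
/za/ — σ1 onset /z/, coda /∅/ ok → permitted
/jgmoz.ju/ — violates constraint 1: syllable 1 onset /jgm/ has 3 consonants (> 2) → not permitted
/pedb/ — violates constraint 2: syllable 1 coda /db/ has 2 consonants (> 1) → not permitted
/jtebd/ — violates constraint 2: syllable 1 coda /bd/ has 2 consonants (> 1) → not permitted
/wvu.ra/ — σ1 onset /wv/ (2C), coda /∅/ ok; σ2 onset /r/, coda /∅/ ok → permitted
/jo.vi/ — σ1 onset /j/, coda /∅/ ok; σ2 onset /v/, coda /∅/ ok → permitted
Permitted: /jzi/, /za/, /wvu.ra/, /jo.vi/ → 4.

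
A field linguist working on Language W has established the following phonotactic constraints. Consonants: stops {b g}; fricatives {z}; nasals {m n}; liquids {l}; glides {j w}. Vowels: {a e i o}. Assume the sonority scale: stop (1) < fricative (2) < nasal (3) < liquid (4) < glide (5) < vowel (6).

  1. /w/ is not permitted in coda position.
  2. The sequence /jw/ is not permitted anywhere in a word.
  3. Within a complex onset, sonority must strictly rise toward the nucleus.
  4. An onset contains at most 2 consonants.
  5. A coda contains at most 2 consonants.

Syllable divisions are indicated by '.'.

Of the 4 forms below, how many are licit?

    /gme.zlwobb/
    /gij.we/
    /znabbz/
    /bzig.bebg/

/gme.zlwobb/ — violates constraint 4: syllable 2 onset /zlw/ has 3 consonants (> 2) → illicit
/gij.we/ — violates constraint 2: contains banned sequence /jw/ → illicit
/znabbz/ — violates constraint 5: syllable 1 coda /bbz/ has 3 consonants (> 2) → illicit
/bzig.bebg/ — σ1 onset /bz/ (1→2 rises), coda /g/ ok; σ2 onset /b/, coda /bg/ (2C) ok → licit
Licit: /bzig.bebg/ → 1.

1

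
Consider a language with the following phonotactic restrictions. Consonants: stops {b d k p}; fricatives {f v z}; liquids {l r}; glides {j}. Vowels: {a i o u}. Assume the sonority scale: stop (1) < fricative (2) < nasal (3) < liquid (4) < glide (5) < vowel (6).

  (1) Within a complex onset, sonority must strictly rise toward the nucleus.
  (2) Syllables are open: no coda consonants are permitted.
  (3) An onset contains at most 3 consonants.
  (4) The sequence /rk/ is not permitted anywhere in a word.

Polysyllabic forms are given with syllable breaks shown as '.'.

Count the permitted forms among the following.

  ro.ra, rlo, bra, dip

2

ro.ra — σ1 onset /r/, coda /∅/ ok; σ2 onset /r/, coda /∅/ ok → permitted
rlo — violates constraint 1: syllable 1 onset /rl/: /r/ (liquid, 4) → /l/ (liquid, 4) does not rise → not permitted
bra — σ1 onset /br/ (1→4 rises), coda /∅/ ok → permitted
dip — violates constraint 2: syllable 1 coda /p/ has 1 consonant (> 0) → not permitted
Permitted: ro.ra, bra → 2.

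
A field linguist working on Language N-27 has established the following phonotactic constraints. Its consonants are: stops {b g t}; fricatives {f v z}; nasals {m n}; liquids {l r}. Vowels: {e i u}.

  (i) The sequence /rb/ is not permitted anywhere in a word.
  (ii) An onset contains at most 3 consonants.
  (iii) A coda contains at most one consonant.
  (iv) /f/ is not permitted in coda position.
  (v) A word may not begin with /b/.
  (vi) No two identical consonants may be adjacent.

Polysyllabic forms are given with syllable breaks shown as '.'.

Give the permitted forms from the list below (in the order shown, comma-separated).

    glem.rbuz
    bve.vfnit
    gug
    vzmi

glem.rbuz — violates constraint (i): contains banned sequence /rb/ → not permitted
bve.vfnit — violates constraint (v): word begins with /b/ → not permitted
gug — σ1 onset /g/, coda /g/ ok → permitted
vzmi — σ1 onset /vzm/ (3C), coda /∅/ ok → permitted

gug, vzmi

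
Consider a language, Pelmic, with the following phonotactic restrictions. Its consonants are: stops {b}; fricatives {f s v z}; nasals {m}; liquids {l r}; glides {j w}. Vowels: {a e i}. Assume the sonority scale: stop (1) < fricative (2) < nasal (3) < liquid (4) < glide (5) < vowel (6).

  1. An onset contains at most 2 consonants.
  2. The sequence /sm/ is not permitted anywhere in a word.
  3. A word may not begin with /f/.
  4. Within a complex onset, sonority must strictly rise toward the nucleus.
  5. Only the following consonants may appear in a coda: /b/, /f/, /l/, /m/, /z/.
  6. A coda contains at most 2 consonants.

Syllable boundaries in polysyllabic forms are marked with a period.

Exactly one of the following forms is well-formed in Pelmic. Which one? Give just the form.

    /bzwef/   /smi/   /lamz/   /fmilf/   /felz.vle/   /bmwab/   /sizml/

/lamz/

/bzwef/ — violates constraint 1: syllable 1 onset /bzw/ has 3 consonants (> 2) → ill-formed
/smi/ — violates constraint 2: contains banned sequence /sm/ → ill-formed
/lamz/ — σ1 onset /l/, coda /mz/ (2C) ok → well-formed
/fmilf/ — violates constraint 3: word begins with /f/ → ill-formed
/felz.vle/ — violates constraint 3: word begins with /f/ → ill-formed
/bmwab/ — violates constraint 1: syllable 1 onset /bmw/ has 3 consonants (> 2) → ill-formed
/sizml/ — violates constraint 6: syllable 1 coda /zml/ has 3 consonants (> 2) → ill-formed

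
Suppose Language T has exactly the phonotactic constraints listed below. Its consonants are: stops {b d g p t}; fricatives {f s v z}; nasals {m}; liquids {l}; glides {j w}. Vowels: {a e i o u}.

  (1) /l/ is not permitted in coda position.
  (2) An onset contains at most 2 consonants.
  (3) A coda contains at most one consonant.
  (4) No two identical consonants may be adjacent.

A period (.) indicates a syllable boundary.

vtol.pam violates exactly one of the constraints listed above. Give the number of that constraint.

1

vtol.pam: syllable 1 coda contains /l/.
This is a violation of constraint 1: "/l/ is not permitted in coda position."
The remaining constraints (2, 3, 4) are satisfied.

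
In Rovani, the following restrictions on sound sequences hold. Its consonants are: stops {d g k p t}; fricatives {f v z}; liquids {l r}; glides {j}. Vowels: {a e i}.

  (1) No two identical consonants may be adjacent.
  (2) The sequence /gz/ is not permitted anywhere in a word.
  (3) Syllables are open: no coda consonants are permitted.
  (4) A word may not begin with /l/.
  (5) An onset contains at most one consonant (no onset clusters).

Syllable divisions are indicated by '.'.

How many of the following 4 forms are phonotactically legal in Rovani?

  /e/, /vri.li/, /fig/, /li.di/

/e/ — σ1 onset /∅/, coda /∅/ ok → phonotactically legal
/vri.li/ — violates constraint 5: syllable 1 onset /vr/ has 2 consonants (> 1) → phonotactically illegal
/fig/ — violates constraint 3: syllable 1 coda /g/ has 1 consonant (> 0) → phonotactically illegal
/li.di/ — violates constraint 4: word begins with /l/ → phonotactically illegal
Phonotactically legal: /e/ → 1.

1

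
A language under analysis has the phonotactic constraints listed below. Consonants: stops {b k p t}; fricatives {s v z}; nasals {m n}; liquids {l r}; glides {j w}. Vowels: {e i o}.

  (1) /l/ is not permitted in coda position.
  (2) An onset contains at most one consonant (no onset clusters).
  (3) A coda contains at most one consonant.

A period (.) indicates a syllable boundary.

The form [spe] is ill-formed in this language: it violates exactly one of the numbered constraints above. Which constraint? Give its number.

2

[spe]: syllable 1 onset /sp/ has 2 consonants (> 1).
This is a violation of constraint 2: "An onset contains at most one consonant (no onset clusters)."
The remaining constraints (1, 3) are satisfied.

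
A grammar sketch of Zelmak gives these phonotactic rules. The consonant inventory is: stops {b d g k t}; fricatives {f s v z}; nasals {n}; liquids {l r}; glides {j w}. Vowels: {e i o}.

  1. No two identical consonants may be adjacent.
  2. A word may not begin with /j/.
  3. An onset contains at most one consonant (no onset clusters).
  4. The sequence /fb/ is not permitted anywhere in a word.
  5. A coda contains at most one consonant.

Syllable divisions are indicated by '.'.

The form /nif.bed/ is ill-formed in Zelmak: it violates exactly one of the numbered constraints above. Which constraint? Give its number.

/nif.bed/: contains banned sequence /fb/.
This is a violation of constraint 4: "The sequence /fb/ is not permitted anywhere in a word."
The remaining constraints (1, 2, 3, 5) are satisfied.

4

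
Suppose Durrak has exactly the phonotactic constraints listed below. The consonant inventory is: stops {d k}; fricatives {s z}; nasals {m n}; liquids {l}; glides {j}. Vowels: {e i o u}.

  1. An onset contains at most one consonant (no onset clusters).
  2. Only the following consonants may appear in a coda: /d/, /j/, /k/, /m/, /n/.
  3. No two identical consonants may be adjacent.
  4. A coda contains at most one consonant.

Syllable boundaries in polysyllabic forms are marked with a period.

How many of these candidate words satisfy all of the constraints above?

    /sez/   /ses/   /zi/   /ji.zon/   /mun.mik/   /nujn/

/sez/ — violates constraint 2: syllable 1 coda contains /z/, which is not a licensed coda consonant → illicit
/ses/ — violates constraint 2: syllable 1 coda contains /s/, which is not a licensed coda consonant → illicit
/zi/ — σ1 onset /z/, coda /∅/ ok → licit
/ji.zon/ — σ1 onset /j/, coda /∅/ ok; σ2 onset /z/, coda /n/ ok → licit
/mun.mik/ — σ1 onset /m/, coda /n/ ok; σ2 onset /m/, coda /k/ ok → licit
/nujn/ — violates constraint 4: syllable 1 coda /jn/ has 2 consonants (> 1) → illicit
Licit: /zi/, /ji.zon/, /mun.mik/ → 3.

3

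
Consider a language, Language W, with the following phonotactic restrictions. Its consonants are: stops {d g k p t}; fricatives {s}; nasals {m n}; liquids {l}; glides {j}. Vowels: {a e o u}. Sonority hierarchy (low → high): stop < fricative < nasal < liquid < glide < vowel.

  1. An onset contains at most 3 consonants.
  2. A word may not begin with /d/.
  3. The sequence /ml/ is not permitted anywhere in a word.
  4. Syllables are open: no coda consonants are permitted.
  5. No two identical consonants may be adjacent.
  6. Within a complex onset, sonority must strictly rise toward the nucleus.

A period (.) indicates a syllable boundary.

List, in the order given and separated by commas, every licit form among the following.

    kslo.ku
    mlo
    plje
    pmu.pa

kslo.ku, plje, pmu.pa

kslo.ku — σ1 onset /ksl/ (1→2→4 rises), coda /∅/ ok; σ2 onset /k/, coda /∅/ ok → licit
mlo — violates constraint 3: contains banned sequence /ml/ → illicit
plje — σ1 onset /plj/ (1→4→5 rises), coda /∅/ ok → licit
pmu.pa — σ1 onset /pm/ (1→3 rises), coda /∅/ ok; σ2 onset /p/, coda /∅/ ok → licit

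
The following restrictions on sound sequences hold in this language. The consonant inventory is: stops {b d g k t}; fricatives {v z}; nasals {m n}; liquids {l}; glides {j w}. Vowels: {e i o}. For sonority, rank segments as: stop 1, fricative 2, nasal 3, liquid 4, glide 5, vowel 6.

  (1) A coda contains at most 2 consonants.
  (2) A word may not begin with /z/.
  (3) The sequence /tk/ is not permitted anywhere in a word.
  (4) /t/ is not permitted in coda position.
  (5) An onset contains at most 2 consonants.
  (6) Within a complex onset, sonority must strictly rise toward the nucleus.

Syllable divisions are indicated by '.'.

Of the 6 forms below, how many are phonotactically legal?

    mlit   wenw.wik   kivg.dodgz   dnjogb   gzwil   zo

mlit — violates constraint 4: syllable 1 coda contains /t/ → phonotactically illegal
wenw.wik — σ1 onset /w/, coda /nw/ (2C) ok; σ2 onset /w/, coda /k/ ok → phonotactically legal
kivg.dodgz — violates constraint 1: syllable 2 coda /dgz/ has 3 consonants (> 2) → phonotactically illegal
dnjogb — violates constraint 5: syllable 1 onset /dnj/ has 3 consonants (> 2) → phonotactically illegal
gzwil — violates constraint 5: syllable 1 onset /gzw/ has 3 consonants (> 2) → phonotactically illegal
zo — violates constraint 2: word begins with /z/ → phonotactically illegal
Phonotactically legal: wenw.wik → 1.

1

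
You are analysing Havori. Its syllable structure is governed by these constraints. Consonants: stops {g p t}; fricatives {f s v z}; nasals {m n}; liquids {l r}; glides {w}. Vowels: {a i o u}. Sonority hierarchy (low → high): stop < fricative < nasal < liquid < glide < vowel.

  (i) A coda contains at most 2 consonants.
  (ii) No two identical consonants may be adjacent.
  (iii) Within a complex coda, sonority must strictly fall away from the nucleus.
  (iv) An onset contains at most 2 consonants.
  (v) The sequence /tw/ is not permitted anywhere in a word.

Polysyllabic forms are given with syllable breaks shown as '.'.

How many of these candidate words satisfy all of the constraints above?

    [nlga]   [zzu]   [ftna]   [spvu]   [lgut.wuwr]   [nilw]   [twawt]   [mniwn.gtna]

0

[nlga] — violates constraint (iv): syllable 1 onset /nlg/ has 3 consonants (> 2) → not permitted
[zzu] — violates constraint (ii): adjacent identical consonants /zz/ → not permitted
[ftna] — violates constraint (iv): syllable 1 onset /ftn/ has 3 consonants (> 2) → not permitted
[spvu] — violates constraint (iv): syllable 1 onset /spv/ has 3 consonants (> 2) → not permitted
[lgut.wuwr] — violates constraint (v): contains banned sequence /tw/ → not permitted
[nilw] — violates constraint (iii): syllable 1 coda /lw/: /l/ (liquid, 4) → /w/ (glide, 5) does not fall → not permitted
[twawt] — violates constraint (v): contains banned sequence /tw/ → not permitted
[mniwn.gtna] — violates constraint (iv): syllable 2 onset /gtn/ has 3 consonants (> 2) → not permitted
No form is permitted → 0.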